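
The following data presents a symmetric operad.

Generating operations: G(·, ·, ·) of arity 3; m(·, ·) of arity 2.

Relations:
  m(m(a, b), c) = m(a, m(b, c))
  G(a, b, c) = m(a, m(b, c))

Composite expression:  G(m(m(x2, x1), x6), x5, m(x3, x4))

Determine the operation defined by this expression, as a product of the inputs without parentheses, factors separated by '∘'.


Associativity of G dissolves the nesting; only the x-input order survives.
m(x2, x1) unparenthesizes to x2 ∘ x1
m(m(x2, x1), x6) unparenthesizes to x2 ∘ x1 ∘ x6
m(x3, x4) unparenthesizes to x3 ∘ x4
G(m(m(x2, x1), x6), x5, m(x3, x4)) unparenthesizes to x2 ∘ x1 ∘ x6 ∘ x5 ∘ x3 ∘ x4

x2 ∘ x1 ∘ x6 ∘ x5 ∘ x3 ∘ x4


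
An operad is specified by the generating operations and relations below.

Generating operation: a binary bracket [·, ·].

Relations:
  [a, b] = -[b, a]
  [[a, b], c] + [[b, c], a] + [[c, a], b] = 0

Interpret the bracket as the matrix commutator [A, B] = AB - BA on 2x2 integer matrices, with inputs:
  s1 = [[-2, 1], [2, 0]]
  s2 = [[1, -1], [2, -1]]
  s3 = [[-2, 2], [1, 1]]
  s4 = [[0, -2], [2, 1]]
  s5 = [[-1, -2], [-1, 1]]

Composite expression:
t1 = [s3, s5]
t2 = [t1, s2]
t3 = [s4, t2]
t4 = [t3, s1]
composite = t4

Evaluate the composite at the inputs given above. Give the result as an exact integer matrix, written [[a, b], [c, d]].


[s3, s5] = [[0, 10], [-5, 0]]
[[s3, s5], s2] = [[15, -20], [-10, -15]]
[s4, [[s3, s5], s2]] = [[60, 80], [50, -60]]
[[s4, [[s3, s5], s2]], s1] = [[110, 280], [-340, -110]]

[[110, 280], [-340, -110]]


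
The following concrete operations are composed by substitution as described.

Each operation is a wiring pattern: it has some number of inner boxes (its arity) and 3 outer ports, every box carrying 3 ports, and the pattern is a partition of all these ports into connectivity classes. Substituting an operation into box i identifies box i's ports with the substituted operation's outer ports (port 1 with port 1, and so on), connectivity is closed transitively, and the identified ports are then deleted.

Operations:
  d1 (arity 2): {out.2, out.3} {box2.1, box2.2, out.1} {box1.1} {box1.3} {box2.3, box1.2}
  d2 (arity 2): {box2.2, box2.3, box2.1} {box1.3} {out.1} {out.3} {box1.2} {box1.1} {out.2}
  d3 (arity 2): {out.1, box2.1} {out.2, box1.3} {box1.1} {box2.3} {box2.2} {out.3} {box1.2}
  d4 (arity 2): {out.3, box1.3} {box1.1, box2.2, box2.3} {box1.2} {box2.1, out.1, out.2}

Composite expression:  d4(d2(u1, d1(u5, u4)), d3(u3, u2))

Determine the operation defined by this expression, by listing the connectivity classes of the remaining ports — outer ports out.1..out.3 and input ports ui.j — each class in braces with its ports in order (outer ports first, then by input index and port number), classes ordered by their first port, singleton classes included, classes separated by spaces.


{out.1, out.2, u2.1} {out.3} {u1.1} {u1.2} {u1.3} {u2.2} {u2.3} {u3.1} {u3.2} {u3.3} {u4.1, u4.2} {u4.3, u5.2} {u5.1} {u5.3}


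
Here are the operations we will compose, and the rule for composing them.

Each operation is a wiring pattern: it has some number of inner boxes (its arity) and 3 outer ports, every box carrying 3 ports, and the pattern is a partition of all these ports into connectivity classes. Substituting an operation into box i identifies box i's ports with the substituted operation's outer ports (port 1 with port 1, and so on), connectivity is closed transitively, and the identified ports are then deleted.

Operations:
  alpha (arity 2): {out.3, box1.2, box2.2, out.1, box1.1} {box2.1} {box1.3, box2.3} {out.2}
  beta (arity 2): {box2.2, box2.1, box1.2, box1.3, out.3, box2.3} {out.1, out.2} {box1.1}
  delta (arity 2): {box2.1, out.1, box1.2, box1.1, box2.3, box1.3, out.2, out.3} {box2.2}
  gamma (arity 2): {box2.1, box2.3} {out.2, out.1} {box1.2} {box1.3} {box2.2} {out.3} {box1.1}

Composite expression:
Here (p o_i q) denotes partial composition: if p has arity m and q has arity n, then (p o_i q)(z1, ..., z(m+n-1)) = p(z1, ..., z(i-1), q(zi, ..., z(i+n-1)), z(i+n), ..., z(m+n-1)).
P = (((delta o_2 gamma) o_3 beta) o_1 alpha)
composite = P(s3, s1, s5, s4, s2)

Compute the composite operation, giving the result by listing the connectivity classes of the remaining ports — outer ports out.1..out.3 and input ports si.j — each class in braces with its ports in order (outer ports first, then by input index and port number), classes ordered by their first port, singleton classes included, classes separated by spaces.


{out.1, out.2, out.3, s1.2, s3.1, s3.2} {s1.1} {s1.3, s3.3} {s2.1, s2.2, s2.3, s4.2, s4.3} {s4.1} {s5.1} {s5.2} {s5.3}

After gluing at delta, chains via deleted ports link the s-ports.
composing alpha on (s3, s1), with out.j its own outer ports: {out.1, out.3, s1.2, s3.1, s3.2} {out.2} {s1.1} {s1.3, s3.3}
composing beta on (s4, s2), with out.j its own outer ports: {out.1, out.2} {out.3, s2.1, s2.2, s2.3, s4.2, s4.3} {s4.1}
composing gamma on (s5, s4, s2), with out.j its own outer ports: {out.1, out.2} {out.3} {s2.1, s2.2, s2.3, s4.2, s4.3} {s4.1} {s5.1} {s5.2} {s5.3}
composing delta on (s3, s1, s5, s4, s2), with out.j its own outer ports: {out.1, out.2, out.3, s1.2, s3.1, s3.2} {s1.1} {s1.3, s3.3} {s2.1, s2.2, s2.3, s4.2, s4.3} {s4.1} {s5.1} {s5.2} {s5.3}


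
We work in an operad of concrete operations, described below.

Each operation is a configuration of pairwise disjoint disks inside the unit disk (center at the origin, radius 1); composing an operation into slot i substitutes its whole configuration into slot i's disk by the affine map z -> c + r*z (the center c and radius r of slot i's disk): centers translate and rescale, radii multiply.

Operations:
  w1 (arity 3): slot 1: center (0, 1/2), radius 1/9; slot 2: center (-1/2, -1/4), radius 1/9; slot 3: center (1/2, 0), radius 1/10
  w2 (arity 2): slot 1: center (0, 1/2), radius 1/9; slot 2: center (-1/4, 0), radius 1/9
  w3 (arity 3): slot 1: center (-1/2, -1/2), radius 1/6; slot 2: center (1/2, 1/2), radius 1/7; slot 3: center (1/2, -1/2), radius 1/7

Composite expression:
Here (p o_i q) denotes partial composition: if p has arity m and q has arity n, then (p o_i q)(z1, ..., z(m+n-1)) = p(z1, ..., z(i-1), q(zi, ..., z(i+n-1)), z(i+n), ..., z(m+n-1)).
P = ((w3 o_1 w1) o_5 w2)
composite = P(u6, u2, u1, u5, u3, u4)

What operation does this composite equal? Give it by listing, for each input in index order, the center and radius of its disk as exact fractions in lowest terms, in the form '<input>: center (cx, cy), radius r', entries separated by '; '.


u1: center (-5/12, -1/2), radius 1/60; u2: center (-7/12, -13/24), radius 1/54; u3: center (1/2, -3/7), radius 1/63; u4: center (13/28, -1/2), radius 1/63; u5: center (1/2, 1/2), radius 1/7; u6: center (-1/2, -5/12), radius 1/54


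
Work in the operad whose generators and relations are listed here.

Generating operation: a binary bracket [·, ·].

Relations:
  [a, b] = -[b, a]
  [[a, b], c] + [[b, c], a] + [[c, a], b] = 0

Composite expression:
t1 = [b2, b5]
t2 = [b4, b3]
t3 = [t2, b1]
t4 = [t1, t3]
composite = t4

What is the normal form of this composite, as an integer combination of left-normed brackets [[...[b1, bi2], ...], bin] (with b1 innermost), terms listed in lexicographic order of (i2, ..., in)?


-[[[[b1, b3], b4], b2], b5] + [[[[b1, b3], b4], b5], b2] + [[[[b1, b4], b3], b2], b5] - [[[[b1, b4], b3], b5], b2]

Skip Jacobi rewriting: expand, keep b1-initial words, read off terms.
Composite bracket: [[b2, b5], [[b4, b3], b1]]
The bracket unfolds into 16 signed words via [a, b] = ab - ba (2^4 = 16).
Coefficients come from the b1-initial words:
  sign of b1b3b4b2b5 is -1, so it contributes -[[[[b1, b3], b4], b2], b5]
  sign of b1b3b4b5b2 is +1, so it contributes +[[[[b1, b3], b4], b5], b2]
  sign of b1b4b3b2b5 is +1, so it contributes +[[[[b1, b4], b3], b2], b5]
  sign of b1b4b3b5b2 is -1, so it contributes -[[[[b1, b4], b3], b5], b2]


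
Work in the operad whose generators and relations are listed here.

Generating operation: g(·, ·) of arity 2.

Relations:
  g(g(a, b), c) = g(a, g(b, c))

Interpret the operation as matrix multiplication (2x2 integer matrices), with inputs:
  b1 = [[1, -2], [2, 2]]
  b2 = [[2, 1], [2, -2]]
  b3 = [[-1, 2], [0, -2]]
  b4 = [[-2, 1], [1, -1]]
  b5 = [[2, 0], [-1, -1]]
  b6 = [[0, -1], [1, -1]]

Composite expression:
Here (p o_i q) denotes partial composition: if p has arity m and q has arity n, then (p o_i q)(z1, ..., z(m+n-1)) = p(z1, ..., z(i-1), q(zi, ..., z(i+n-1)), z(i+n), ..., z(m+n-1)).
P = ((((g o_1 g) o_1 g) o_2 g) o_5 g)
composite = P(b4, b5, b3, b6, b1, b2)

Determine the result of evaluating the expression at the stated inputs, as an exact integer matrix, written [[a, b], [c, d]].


g(b5, b3) = [[-2, 4], [1, 0]]
g(b4, g(b5, b3)) = [[5, -8], [-3, 4]]
g(g(b4, g(b5, b3)), b6) = [[-8, 3], [4, -1]]
g(b1, b2) = [[-2, 5], [8, -2]]
g(g(g(b4, g(b5, b3)), b6), g(b1, b2)) = [[40, -46], [-16, 22]]

[[40, -46], [-16, 22]]


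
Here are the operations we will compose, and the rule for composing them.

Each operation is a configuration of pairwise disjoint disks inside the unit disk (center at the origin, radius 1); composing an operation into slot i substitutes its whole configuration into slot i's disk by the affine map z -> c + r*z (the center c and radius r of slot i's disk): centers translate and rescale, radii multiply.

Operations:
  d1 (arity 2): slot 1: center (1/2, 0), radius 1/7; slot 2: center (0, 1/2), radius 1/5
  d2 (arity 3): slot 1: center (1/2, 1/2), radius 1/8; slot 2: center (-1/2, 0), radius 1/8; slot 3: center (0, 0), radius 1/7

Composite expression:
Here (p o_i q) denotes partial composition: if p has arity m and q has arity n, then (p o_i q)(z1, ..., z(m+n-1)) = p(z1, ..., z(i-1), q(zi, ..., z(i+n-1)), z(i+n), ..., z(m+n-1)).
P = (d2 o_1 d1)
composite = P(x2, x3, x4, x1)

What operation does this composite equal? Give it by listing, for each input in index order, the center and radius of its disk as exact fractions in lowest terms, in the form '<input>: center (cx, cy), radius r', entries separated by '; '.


Nesting under d2 composes maps z -> c + r*z down each x-path.
x2 passes through 2 substitutions, ending at center (9/16, 1/2), radius 1/56
x3 passes through 2 substitutions, ending at center (1/2, 9/16), radius 1/40
x4 passes through 1 substitution, ending at center (-1/2, 0), radius 1/8
x1 passes through 1 substitution, ending at center (0, 0), radius 1/7

x1: center (0, 0), radius 1/7; x2: center (9/16, 1/2), radius 1/56; x3: center (1/2, 9/16), radius 1/40; x4: center (-1/2, 0), radius 1/8


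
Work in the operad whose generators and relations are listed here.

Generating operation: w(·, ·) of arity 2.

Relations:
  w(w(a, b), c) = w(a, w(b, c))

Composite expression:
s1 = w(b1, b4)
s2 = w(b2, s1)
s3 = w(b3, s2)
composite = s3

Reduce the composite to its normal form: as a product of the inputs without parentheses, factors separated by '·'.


b3 · b2 · b1 · b4

Associativity of w dissolves the nesting; only the b-input order survives.
w(b1, b4) unparenthesizes to b1 · b4
w(b2, w(b1, b4)) unparenthesizes to b2 · b1 · b4
w(b3, w(b2, w(b1, b4))) unparenthesizes to b3 · b2 · b1 · b4


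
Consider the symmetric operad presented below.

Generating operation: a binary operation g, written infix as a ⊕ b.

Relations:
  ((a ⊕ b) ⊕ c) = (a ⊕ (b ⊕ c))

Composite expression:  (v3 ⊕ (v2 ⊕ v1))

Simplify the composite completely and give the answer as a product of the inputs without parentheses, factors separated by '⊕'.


v3 ⊕ v2 ⊕ v1

Under associativity of g, the answer is the v's in reading order.
(v2 ⊕ v1) reduces to v2 ⊕ v1
(v3 ⊕ (v2 ⊕ v1)) reduces to v3 ⊕ v2 ⊕ v1


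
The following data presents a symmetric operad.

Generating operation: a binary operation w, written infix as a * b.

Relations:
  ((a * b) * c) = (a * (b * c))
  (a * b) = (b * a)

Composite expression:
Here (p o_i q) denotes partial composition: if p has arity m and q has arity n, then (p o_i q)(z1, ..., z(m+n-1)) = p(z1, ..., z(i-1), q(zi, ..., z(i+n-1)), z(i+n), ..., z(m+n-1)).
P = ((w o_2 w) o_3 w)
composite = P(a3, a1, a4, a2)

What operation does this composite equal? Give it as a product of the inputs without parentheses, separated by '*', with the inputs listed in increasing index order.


a1 * a2 * a3 * a4

Any arrangement under w is one operation, so sort the a-inputs.
(a4 * a2) flattens to a4 * a2
(a1 * (a4 * a2)) flattens to a1 * a4 * a2
(a3 * (a1 * (a4 * a2))) flattens to a3 * a1 * a4 * a2
the factors in increasing index order: a1 * a2 * a3 * a4


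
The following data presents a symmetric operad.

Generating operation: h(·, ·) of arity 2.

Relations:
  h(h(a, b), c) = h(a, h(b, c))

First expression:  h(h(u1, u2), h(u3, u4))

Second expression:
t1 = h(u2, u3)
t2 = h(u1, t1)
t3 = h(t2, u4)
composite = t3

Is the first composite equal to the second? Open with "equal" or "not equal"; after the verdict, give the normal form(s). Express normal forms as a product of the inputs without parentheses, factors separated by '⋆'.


equal; both compose to u1 ⋆ u2 ⋆ u3 ⋆ u4

Normal form of the first expression: u1 ⋆ u2 ⋆ u3 ⋆ u4
Normal form of the second expression: u1 ⋆ u2 ⋆ u3 ⋆ u4
One common form — equal.


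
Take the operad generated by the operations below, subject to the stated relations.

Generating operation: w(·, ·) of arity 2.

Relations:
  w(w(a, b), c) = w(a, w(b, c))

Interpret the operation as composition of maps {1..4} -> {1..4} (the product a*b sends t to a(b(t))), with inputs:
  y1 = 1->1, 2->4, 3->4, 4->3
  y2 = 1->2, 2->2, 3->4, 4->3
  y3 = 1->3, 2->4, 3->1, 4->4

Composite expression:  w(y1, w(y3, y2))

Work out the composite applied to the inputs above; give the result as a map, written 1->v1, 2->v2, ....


w(y3, y2) = 1->4, 2->4, 3->4, 4->1
w(y1, w(y3, y2)) = 1->3, 2->3, 3->3, 4->1

1->3, 2->3, 3->3, 4->1


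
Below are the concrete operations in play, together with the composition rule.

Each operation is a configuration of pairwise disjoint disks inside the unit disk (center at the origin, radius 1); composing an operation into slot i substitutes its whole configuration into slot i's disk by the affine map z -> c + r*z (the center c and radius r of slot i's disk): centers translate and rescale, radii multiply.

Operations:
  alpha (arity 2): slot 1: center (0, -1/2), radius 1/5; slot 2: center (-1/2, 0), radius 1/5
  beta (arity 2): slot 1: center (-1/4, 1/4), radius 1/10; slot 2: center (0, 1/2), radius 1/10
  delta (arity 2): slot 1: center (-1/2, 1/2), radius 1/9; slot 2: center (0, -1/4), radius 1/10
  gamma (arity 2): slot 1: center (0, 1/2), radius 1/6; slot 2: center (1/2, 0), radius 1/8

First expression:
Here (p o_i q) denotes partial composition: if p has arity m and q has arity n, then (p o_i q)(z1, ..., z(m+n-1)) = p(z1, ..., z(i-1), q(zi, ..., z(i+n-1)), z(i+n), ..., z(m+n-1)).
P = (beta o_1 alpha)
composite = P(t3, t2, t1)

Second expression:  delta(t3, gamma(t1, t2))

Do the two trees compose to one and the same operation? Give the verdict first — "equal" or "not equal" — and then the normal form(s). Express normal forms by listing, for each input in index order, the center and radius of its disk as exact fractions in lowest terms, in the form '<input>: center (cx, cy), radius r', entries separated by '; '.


not equal: they reduce to t1: center (0, 1/2), radius 1/10; t2: center (-3/10, 1/4), radius 1/50; t3: center (-1/4, 1/5), radius 1/50 and t1: center (0, -1/5), radius 1/60; t2: center (1/20, -1/4), radius 1/80; t3: center (-1/2, 1/2), radius 1/9

The first expression, normalized: t1: center (0, 1/2), radius 1/10; t2: center (-3/10, 1/4), radius 1/50; t3: center (-1/4, 1/5), radius 1/50
The second expression, normalized: t1: center (0, -1/5), radius 1/60; t2: center (1/20, -1/4), radius 1/80; t3: center (-1/2, 1/2), radius 1/9
Distinct normal forms: not equal.


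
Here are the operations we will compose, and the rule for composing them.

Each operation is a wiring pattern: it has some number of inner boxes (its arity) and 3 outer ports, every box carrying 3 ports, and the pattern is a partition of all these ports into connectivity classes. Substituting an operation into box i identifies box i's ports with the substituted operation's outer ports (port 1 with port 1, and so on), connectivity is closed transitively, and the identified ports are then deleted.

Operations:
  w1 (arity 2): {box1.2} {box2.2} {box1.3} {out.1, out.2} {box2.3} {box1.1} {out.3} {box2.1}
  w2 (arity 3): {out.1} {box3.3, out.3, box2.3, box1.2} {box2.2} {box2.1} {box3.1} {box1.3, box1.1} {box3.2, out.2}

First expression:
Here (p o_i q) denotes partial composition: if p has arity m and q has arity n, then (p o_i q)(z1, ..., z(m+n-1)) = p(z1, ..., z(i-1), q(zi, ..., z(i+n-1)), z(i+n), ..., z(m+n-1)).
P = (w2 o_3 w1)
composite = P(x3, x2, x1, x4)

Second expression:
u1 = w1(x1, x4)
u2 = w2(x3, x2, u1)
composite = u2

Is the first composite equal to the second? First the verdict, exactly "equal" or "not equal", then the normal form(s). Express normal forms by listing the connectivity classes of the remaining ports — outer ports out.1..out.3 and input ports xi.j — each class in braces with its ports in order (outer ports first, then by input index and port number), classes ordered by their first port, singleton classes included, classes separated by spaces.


equal; both compose to {out.1} {out.2} {out.3, x2.3, x3.2} {x1.1} {x1.2} {x1.3} {x2.1} {x2.2} {x3.1, x3.3} {x4.1} {x4.2} {x4.3}

The first expression reduces to {out.1} {out.2} {out.3, x2.3, x3.2} {x1.1} {x1.2} {x1.3} {x2.1} {x2.2} {x3.1, x3.3} {x4.1} {x4.2} {x4.3}
The second expression reduces to {out.1} {out.2} {out.3, x2.3, x3.2} {x1.1} {x1.2} {x1.3} {x2.1} {x2.2} {x3.1, x3.3} {x4.1} {x4.2} {x4.3}
One common form — equal.


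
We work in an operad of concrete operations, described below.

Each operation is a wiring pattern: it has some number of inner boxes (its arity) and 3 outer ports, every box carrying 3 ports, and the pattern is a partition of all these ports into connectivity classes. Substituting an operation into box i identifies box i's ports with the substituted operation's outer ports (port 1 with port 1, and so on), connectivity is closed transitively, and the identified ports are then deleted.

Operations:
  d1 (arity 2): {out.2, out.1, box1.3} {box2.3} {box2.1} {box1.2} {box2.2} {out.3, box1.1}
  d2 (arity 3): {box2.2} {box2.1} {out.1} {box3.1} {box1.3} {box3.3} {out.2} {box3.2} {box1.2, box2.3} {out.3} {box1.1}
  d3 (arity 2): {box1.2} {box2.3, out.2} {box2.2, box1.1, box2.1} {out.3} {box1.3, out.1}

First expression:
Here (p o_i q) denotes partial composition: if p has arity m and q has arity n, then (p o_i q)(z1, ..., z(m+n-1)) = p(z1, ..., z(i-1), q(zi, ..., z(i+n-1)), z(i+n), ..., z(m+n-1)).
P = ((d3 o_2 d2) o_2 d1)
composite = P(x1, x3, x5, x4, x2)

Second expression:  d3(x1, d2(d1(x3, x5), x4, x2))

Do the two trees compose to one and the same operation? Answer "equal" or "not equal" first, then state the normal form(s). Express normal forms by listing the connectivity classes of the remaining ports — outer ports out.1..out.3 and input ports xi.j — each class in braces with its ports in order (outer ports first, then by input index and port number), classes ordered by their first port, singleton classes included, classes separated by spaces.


equal; both compose to {out.1, x1.3} {out.2} {out.3} {x1.1} {x1.2} {x2.1} {x2.2} {x2.3} {x3.1} {x3.2} {x3.3, x4.3} {x4.1} {x4.2} {x5.1} {x5.2} {x5.3}

In normal form, the first expression is {out.1, x1.3} {out.2} {out.3} {x1.1} {x1.2} {x2.1} {x2.2} {x2.3} {x3.1} {x3.2} {x3.3, x4.3} {x4.1} {x4.2} {x5.1} {x5.2} {x5.3}
In normal form, the second expression is {out.1, x1.3} {out.2} {out.3} {x1.1} {x1.2} {x2.1} {x2.2} {x2.3} {x3.1} {x3.2} {x3.3, x4.3} {x4.1} {x4.2} {x5.1} {x5.2} {x5.3}
Identical normal forms: equal.


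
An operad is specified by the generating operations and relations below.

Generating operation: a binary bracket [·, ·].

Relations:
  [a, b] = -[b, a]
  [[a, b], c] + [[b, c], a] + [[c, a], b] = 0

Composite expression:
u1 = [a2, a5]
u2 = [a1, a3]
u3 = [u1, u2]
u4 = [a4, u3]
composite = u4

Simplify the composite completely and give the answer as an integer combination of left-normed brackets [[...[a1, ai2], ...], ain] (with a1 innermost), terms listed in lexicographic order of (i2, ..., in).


[[[[a1, a3], a2], a5], a4] - [[[[a1, a3], a5], a2], a4]

Skip Jacobi rewriting: expand, keep a1-initial words, read off terms.
Composite bracket: [a4, [[a2, a5], [a1, a3]]]
Full expansion: 16 signed words from ab - ba (2^4 = 16).
Collect the words opening with a1:
  from a1a3a2a5a4, sign +1: term +[[[[a1, a3], a2], a5], a4]
  from a1a3a5a2a4, sign -1: term -[[[[a1, a3], a5], a2], a4]


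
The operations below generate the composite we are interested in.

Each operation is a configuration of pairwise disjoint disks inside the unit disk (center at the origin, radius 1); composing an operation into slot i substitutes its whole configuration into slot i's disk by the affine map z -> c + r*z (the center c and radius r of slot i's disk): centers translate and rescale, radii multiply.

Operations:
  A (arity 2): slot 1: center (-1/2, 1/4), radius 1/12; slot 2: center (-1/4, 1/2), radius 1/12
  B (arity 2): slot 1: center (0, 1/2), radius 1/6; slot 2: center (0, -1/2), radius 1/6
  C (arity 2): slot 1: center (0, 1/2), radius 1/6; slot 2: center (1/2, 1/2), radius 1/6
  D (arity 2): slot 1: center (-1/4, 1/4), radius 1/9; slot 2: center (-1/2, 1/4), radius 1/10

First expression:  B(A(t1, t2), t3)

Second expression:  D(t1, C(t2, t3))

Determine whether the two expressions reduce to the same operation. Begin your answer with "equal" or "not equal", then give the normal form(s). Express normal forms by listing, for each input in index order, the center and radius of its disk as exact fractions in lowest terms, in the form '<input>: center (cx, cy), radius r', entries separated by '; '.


not equal; first: t1: center (-1/12, 13/24), radius 1/72; t2: center (-1/24, 7/12), radius 1/72; t3: center (0, -1/2), radius 1/6; second: t1: center (-1/4, 1/4), radius 1/9; t2: center (-1/2, 3/10), radius 1/60; t3: center (-9/20, 3/10), radius 1/60

The first expression reduces to t1: center (-1/12, 13/24), radius 1/72; t2: center (-1/24, 7/12), radius 1/72; t3: center (0, -1/2), radius 1/6
The second expression reduces to t1: center (-1/4, 1/4), radius 1/9; t2: center (-1/2, 3/10), radius 1/60; t3: center (-9/20, 3/10), radius 1/60
The normal forms differ: not equal.


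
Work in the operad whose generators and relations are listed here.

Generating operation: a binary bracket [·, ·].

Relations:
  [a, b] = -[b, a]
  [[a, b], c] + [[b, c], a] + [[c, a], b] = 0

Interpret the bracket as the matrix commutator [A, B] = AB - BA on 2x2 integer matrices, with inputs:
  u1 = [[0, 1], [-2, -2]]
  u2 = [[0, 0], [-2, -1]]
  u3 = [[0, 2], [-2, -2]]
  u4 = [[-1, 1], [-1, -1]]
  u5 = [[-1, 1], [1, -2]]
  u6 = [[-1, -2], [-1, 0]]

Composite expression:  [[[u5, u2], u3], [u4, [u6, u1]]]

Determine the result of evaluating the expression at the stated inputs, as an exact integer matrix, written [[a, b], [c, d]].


[[40, 68], [-76, -40]]

[u5, u2] = [[-2, -1], [3, 2]]
[[u5, u2], u3] = [[-4, -6], [-2, 4]]
[u6, u1] = [[5, 3], [-4, -5]]
[u4, [u6, u1]] = [[-1, -10], [-10, 1]]
[[[u5, u2], u3], [u4, [u6, u1]]] = [[40, 68], [-76, -40]]


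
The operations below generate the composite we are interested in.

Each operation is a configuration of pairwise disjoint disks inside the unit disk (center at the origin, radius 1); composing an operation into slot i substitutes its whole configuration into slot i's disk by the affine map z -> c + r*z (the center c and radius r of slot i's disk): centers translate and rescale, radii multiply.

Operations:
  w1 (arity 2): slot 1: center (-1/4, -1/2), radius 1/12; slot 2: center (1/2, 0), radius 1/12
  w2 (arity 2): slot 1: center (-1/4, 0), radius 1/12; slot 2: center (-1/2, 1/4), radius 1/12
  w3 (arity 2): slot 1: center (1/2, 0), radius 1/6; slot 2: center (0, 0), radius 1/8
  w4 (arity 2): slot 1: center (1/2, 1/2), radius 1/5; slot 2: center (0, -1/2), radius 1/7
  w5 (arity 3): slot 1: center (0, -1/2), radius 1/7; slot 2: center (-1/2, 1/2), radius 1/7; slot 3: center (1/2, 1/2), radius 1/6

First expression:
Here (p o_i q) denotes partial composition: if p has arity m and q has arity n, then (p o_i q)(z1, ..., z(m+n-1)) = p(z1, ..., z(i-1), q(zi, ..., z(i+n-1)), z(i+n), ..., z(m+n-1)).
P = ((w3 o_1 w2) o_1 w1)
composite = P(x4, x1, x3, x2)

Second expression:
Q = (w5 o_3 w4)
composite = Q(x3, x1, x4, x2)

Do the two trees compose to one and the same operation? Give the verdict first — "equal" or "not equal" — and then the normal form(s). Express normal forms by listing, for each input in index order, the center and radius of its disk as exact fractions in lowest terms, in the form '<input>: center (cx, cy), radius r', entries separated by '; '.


not equal: they reduce to x1: center (67/144, 0), radius 1/864; x2: center (0, 0), radius 1/8; x3: center (5/12, 1/24), radius 1/72; x4: center (131/288, -1/144), radius 1/864 and x1: center (-1/2, 1/2), radius 1/7; x2: center (1/2, 5/12), radius 1/42; x3: center (0, -1/2), radius 1/7; x4: center (7/12, 7/12), radius 1/30

In normal form, the first expression is x1: center (67/144, 0), radius 1/864; x2: center (0, 0), radius 1/8; x3: center (5/12, 1/24), radius 1/72; x4: center (131/288, -1/144), radius 1/864
In normal form, the second expression is x1: center (-1/2, 1/2), radius 1/7; x2: center (1/2, 5/12), radius 1/42; x3: center (0, -1/2), radius 1/7; x4: center (7/12, 7/12), radius 1/30
They disagree, so not equal.


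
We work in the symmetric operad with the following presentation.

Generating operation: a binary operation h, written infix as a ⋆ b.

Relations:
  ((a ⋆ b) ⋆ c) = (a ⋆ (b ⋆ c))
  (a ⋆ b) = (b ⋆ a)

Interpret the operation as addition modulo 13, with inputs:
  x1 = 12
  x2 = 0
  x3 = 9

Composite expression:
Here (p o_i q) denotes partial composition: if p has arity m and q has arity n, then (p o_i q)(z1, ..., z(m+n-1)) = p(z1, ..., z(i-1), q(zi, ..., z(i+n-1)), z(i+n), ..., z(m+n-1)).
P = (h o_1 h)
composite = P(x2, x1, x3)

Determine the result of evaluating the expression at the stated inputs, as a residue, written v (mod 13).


8 (mod 13)

(x2 ⋆ x1) = 12
((x2 ⋆ x1) ⋆ x3) = 8


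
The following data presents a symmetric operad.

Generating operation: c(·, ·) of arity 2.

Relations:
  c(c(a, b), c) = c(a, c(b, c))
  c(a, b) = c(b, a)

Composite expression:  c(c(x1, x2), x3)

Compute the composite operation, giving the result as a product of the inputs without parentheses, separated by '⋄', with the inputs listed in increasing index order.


With c associative and commutative, the x-input set is all that matters.
c(x1, x2) linearizes to x1 ⋄ x2
c(c(x1, x2), x3) linearizes to x1 ⋄ x2 ⋄ x3
putting the inputs in ascending order: x1 ⋄ x2 ⋄ x3

x1 ⋄ x2 ⋄ x3


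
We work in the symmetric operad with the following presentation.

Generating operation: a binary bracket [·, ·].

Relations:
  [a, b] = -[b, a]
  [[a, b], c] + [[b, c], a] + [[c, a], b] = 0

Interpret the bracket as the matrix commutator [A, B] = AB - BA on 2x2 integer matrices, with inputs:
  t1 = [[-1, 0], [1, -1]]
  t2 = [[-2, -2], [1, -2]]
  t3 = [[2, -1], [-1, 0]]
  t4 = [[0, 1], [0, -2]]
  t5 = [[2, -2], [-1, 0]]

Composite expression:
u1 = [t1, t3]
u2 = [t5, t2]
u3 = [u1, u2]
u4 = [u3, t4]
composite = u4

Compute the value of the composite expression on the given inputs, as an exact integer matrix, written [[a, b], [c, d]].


[t1, t3] = [[1, 0], [2, -1]]
[t5, t2] = [[-4, -4], [-2, 4]]
[[t1, t3], [t5, t2]] = [[8, -8], [-12, -8]]
[[[t1, t3], [t5, t2]], t4] = [[12, 32], [-24, -12]]

[[12, 32], [-24, -12]]


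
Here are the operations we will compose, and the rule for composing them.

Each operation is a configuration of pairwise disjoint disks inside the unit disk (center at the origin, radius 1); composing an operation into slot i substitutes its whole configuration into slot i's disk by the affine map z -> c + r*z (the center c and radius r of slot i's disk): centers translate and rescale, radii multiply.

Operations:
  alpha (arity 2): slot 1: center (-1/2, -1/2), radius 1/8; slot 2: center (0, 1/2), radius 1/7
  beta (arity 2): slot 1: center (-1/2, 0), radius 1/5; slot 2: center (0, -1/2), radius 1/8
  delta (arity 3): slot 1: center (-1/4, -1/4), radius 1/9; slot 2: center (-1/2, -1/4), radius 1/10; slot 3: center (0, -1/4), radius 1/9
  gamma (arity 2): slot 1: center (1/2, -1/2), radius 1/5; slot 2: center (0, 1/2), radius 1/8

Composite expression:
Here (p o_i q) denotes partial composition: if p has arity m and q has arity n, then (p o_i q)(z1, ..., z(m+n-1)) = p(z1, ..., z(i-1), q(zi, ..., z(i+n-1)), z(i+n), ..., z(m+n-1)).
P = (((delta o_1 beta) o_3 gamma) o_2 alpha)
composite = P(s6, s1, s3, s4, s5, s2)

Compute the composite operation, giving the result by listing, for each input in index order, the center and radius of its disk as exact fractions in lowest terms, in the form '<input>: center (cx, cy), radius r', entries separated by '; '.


Follow each s-input down from delta: c' goes to c + r*c', radius to r*r'.
tracing s6 down its 2-map path: center (-11/36, -1/4), radius 1/45
tracing s1 down its 3-map path: center (-37/144, -5/16), radius 1/576
tracing s3 down its 3-map path: center (-1/4, -43/144), radius 1/504
tracing s4 down its 2-map path: center (-9/20, -3/10), radius 1/50
tracing s5 down its 2-map path: center (-1/2, -1/5), radius 1/80
tracing s2 down its 1-map path: center (0, -1/4), radius 1/9

s1: center (-37/144, -5/16), radius 1/576; s2: center (0, -1/4), radius 1/9; s3: center (-1/4, -43/144), radius 1/504; s4: center (-9/20, -3/10), radius 1/50; s5: center (-1/2, -1/5), radius 1/80; s6: center (-11/36, -1/4), radius 1/45


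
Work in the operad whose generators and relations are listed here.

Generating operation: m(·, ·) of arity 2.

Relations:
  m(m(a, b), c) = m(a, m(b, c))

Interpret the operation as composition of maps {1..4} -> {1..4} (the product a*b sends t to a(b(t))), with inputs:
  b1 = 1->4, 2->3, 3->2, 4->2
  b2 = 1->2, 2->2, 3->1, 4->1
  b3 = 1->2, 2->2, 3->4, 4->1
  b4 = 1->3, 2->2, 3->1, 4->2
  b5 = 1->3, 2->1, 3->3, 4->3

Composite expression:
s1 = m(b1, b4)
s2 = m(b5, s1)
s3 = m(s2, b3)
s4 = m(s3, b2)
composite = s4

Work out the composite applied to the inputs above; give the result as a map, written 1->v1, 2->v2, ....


1->3, 2->3, 3->3, 4->3

m(b1, b4) = 1->2, 2->3, 3->4, 4->3
m(b5, m(b1, b4)) = 1->1, 2->3, 3->3, 4->3
m(m(b5, m(b1, b4)), b3) = 1->3, 2->3, 3->3, 4->1
m(m(m(b5, m(b1, b4)), b3), b2) = 1->3, 2->3, 3->3, 4->3


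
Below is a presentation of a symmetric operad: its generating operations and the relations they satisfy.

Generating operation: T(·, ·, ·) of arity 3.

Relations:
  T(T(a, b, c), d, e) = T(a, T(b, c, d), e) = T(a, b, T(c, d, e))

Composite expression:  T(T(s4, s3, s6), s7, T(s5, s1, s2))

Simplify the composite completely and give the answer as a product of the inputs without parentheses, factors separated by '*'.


s4 * s3 * s6 * s7 * s5 * s1 * s2


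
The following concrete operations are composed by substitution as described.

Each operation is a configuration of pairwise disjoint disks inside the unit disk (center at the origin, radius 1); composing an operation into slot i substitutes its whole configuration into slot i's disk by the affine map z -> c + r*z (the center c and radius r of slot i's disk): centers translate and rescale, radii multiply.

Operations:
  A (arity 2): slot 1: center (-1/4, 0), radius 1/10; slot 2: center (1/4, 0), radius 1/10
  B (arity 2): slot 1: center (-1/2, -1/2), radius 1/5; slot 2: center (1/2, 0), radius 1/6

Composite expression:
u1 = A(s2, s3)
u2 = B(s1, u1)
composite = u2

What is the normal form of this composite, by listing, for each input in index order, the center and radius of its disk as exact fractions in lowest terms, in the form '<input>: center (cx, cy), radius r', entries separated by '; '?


Follow each s-input down from B: c' goes to c + r*c', radius to r*r'.
tracing s1 down its 1-map path: center (-1/2, -1/2), radius 1/5
tracing s2 down its 2-map path: center (11/24, 0), radius 1/60
tracing s3 down its 2-map path: center (13/24, 0), radius 1/60

s1: center (-1/2, -1/2), radius 1/5; s2: center (11/24, 0), radius 1/60; s3: center (13/24, 0), radius 1/60


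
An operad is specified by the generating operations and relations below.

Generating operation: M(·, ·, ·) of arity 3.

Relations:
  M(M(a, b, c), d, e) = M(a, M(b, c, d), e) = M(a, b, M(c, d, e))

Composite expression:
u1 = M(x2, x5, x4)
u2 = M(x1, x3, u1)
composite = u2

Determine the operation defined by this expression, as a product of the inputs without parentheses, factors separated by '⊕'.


Under associativity of M, the answer is the x's in reading order.
M(x2, x5, x4) reduces to x2 ⊕ x5 ⊕ x4
M(x1, x3, M(x2, x5, x4)) reduces to x1 ⊕ x3 ⊕ x2 ⊕ x5 ⊕ x4

x1 ⊕ x3 ⊕ x2 ⊕ x5 ⊕ x4


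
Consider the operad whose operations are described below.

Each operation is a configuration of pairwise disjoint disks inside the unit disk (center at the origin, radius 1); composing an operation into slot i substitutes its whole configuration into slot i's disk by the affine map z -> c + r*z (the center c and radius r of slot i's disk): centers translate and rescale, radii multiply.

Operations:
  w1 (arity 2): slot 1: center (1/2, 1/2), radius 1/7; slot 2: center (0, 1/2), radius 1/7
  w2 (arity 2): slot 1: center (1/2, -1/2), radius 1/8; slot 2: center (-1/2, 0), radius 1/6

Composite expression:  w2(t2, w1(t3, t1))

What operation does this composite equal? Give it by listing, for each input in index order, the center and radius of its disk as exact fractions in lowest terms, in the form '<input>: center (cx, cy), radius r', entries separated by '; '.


t1: center (-1/2, 1/12), radius 1/42; t2: center (1/2, -1/2), radius 1/8; t3: center (-5/12, 1/12), radius 1/42


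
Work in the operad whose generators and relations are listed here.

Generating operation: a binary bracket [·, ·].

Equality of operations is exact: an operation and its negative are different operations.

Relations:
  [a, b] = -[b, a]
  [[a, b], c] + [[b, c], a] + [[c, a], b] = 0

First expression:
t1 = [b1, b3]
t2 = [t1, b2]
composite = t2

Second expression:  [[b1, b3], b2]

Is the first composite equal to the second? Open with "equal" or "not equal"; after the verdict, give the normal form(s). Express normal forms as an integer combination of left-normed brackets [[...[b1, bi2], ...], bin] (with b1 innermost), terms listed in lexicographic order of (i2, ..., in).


equal — both sides give [[b1, b3], b2]

The first expression, normalized: [[b1, b3], b2]
The second expression, normalized: [[b1, b3], b2]
The normal forms match — equal.


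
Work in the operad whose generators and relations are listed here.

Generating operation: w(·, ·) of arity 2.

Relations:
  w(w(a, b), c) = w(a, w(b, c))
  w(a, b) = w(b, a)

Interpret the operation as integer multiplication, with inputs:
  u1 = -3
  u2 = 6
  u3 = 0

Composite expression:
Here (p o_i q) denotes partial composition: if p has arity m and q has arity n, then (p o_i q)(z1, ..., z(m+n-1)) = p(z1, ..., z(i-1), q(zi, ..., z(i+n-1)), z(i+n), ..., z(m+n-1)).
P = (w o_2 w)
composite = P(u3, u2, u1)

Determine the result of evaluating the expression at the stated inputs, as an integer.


0

w(u2, u1) = -18
w(u3, w(u2, u1)) = 0


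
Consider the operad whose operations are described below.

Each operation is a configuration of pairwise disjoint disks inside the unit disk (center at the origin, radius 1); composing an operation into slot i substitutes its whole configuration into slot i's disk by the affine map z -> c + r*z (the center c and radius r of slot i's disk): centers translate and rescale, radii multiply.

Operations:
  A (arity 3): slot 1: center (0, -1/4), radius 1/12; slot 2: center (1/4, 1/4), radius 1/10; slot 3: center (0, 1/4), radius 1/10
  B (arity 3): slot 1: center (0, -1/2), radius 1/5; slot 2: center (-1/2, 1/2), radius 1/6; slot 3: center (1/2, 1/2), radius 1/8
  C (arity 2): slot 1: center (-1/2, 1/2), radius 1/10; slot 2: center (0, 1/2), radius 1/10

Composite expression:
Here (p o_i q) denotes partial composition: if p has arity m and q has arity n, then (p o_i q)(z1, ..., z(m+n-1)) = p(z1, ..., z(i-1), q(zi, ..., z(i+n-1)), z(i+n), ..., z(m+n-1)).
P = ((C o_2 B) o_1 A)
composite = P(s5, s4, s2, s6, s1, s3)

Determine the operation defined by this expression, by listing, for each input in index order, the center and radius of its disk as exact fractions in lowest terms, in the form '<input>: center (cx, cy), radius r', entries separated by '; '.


s1: center (-1/20, 11/20), radius 1/60; s2: center (-1/2, 21/40), radius 1/100; s3: center (1/20, 11/20), radius 1/80; s4: center (-19/40, 21/40), radius 1/100; s5: center (-1/2, 19/40), radius 1/120; s6: center (0, 9/20), radius 1/50

Each s-disk chains the slot maps above it in C; radii multiply.
input s5: applying the 2 nested substitutions gives center (-1/2, 19/40), radius 1/120
input s4: applying the 2 nested substitutions gives center (-19/40, 21/40), radius 1/100
input s2: applying the 2 nested substitutions gives center (-1/2, 21/40), radius 1/100
input s6: applying the 2 nested substitutions gives center (0, 9/20), radius 1/50
input s1: applying the 2 nested substitutions gives center (-1/20, 11/20), radius 1/60
input s3: applying the 2 nested substitutions gives center (1/20, 11/20), radius 1/80


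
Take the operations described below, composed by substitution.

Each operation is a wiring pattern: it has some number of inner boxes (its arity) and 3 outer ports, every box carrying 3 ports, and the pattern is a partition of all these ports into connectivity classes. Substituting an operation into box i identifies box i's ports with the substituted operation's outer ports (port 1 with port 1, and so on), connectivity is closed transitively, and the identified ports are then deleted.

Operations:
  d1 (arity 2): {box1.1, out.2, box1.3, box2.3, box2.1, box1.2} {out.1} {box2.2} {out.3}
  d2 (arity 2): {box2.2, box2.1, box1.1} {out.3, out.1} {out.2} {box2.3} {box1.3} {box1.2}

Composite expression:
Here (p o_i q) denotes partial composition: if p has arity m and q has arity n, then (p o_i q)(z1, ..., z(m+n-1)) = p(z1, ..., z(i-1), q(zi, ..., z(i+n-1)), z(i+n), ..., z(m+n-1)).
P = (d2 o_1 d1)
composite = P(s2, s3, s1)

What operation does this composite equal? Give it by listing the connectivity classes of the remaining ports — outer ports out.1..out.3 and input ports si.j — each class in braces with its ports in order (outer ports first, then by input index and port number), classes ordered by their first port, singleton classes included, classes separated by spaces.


Reachability decides: close wires over d2-identified ports.
stage d1: inputs (s2, s3), connectivity {out.1} {out.2, s2.1, s2.2, s2.3, s3.1, s3.3} {out.3} {s3.2}, out.j its boundary
stage d2: inputs (s2, s3, s1), connectivity {out.1, out.3} {out.2} {s1.1, s1.2} {s1.3} {s2.1, s2.2, s2.3, s3.1, s3.3} {s3.2}, out.j its boundary

{out.1, out.3} {out.2} {s1.1, s1.2} {s1.3} {s2.1, s2.2, s2.3, s3.1, s3.3} {s3.2}


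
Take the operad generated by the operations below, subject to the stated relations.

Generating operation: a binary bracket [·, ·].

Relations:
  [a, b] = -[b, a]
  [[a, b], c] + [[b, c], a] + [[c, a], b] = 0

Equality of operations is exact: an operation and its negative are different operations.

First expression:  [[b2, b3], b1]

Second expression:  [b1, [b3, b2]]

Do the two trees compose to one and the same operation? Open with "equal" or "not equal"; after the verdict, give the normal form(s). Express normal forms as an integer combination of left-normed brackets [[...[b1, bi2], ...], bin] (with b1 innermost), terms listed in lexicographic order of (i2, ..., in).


equal — both sides give -[[b1, b2], b3] + [[b1, b3], b2]

The first expression, normalized: -[[b1, b2], b3] + [[b1, b3], b2]
The second expression, normalized: -[[b1, b2], b3] + [[b1, b3], b2]
The forms coincide; equal.


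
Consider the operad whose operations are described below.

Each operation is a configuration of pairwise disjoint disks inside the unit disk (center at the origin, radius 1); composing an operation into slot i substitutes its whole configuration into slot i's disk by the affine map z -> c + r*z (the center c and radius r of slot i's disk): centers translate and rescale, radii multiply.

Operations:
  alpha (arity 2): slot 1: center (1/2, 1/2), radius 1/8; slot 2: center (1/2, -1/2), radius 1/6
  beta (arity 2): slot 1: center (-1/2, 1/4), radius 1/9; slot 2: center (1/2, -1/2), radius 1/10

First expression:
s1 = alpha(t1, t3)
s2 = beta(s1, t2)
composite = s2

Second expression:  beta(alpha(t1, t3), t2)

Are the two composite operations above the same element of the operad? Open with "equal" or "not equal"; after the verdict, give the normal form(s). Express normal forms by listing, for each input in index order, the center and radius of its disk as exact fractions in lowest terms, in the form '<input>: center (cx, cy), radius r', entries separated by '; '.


equal — both sides give t1: center (-4/9, 11/36), radius 1/72; t2: center (1/2, -1/2), radius 1/10; t3: center (-4/9, 7/36), radius 1/54

The first expression reduces to t1: center (-4/9, 11/36), radius 1/72; t2: center (1/2, -1/2), radius 1/10; t3: center (-4/9, 7/36), radius 1/54
The second expression reduces to t1: center (-4/9, 11/36), radius 1/72; t2: center (1/2, -1/2), radius 1/10; t3: center (-4/9, 7/36), radius 1/54
The forms coincide; equal.
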